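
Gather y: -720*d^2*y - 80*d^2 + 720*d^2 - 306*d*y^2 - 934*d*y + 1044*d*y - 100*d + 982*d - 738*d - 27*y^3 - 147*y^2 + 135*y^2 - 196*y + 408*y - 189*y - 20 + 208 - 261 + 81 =640*d^2 + 144*d - 27*y^3 + y^2*(-306*d - 12) + y*(-720*d^2 + 110*d + 23) + 8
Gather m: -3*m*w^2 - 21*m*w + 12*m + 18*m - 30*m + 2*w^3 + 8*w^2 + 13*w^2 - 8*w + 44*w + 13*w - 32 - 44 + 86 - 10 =m*(-3*w^2 - 21*w) + 2*w^3 + 21*w^2 + 49*w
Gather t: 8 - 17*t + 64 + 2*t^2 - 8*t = 2*t^2 - 25*t + 72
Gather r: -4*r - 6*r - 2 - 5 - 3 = -10*r - 10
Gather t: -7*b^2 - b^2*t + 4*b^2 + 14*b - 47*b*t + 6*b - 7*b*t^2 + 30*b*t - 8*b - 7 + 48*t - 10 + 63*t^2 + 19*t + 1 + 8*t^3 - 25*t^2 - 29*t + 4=-3*b^2 + 12*b + 8*t^3 + t^2*(38 - 7*b) + t*(-b^2 - 17*b + 38) - 12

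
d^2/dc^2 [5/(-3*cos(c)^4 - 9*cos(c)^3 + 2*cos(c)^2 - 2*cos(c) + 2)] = 5*(-2*(12*cos(c)^3 + 27*cos(c)^2 - 4*cos(c) + 2)^2*sin(c)^2 + (-48*(1 - cos(2*c))^2 - 35*cos(c) - 104*cos(2*c) - 81*cos(3*c) + 72)*(3*cos(c)^4 + 9*cos(c)^3 - 2*cos(c)^2 + 2*cos(c) - 2)/4)/(3*cos(c)^4 + 9*cos(c)^3 - 2*cos(c)^2 + 2*cos(c) - 2)^3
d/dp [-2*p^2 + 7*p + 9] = 7 - 4*p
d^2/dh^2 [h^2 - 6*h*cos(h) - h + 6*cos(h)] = 6*h*cos(h) + 12*sin(h) - 6*cos(h) + 2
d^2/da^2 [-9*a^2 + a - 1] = -18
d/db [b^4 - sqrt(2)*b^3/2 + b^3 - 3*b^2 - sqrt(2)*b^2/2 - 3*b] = 4*b^3 - 3*sqrt(2)*b^2/2 + 3*b^2 - 6*b - sqrt(2)*b - 3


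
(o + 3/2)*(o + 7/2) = o^2 + 5*o + 21/4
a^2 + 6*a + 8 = (a + 2)*(a + 4)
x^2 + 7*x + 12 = (x + 3)*(x + 4)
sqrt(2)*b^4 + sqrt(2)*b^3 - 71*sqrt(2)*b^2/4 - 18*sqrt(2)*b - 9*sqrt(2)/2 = (b + 1/2)*(b - 3*sqrt(2))*(b + 3*sqrt(2))*(sqrt(2)*b + sqrt(2)/2)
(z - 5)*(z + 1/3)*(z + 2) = z^3 - 8*z^2/3 - 11*z - 10/3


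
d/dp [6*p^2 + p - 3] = 12*p + 1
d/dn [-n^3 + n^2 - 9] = n*(2 - 3*n)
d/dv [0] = 0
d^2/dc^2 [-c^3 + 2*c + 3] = -6*c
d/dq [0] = 0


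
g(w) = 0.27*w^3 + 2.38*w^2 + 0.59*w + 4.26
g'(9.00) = 109.04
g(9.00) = 399.18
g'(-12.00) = 60.11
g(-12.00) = -126.66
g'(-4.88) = -3.35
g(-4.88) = 26.68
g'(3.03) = 22.45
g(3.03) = 35.41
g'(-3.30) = -6.30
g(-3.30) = 18.53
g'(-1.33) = -4.31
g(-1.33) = 7.05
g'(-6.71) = 5.12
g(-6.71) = 25.89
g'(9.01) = 109.23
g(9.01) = 400.27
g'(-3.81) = -5.79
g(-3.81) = 21.63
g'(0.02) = 0.69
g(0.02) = 4.27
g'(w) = 0.81*w^2 + 4.76*w + 0.59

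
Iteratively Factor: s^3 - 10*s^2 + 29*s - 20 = (s - 1)*(s^2 - 9*s + 20) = (s - 4)*(s - 1)*(s - 5)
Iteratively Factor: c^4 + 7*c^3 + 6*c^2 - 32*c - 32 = (c + 4)*(c^3 + 3*c^2 - 6*c - 8) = (c - 2)*(c + 4)*(c^2 + 5*c + 4) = (c - 2)*(c + 4)^2*(c + 1)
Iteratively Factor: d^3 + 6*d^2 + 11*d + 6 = (d + 2)*(d^2 + 4*d + 3) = (d + 2)*(d + 3)*(d + 1)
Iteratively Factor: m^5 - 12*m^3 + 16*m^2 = (m)*(m^4 - 12*m^2 + 16*m) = m*(m + 4)*(m^3 - 4*m^2 + 4*m) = m*(m - 2)*(m + 4)*(m^2 - 2*m) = m*(m - 2)^2*(m + 4)*(m)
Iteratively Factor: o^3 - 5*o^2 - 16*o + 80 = (o - 5)*(o^2 - 16) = (o - 5)*(o - 4)*(o + 4)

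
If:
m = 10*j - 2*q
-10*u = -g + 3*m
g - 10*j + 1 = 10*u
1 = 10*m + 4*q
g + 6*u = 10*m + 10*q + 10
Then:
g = 941/112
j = 11/140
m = -1/14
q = 3/7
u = 193/224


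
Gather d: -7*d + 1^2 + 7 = 8 - 7*d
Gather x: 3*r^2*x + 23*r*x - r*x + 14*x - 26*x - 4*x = x*(3*r^2 + 22*r - 16)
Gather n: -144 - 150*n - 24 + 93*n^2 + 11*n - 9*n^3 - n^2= -9*n^3 + 92*n^2 - 139*n - 168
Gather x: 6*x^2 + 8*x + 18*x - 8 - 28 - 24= 6*x^2 + 26*x - 60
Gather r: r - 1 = r - 1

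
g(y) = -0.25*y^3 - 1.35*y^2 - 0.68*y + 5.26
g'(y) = -0.75*y^2 - 2.7*y - 0.68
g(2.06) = -4.06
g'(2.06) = -9.42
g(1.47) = 0.55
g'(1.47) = -6.27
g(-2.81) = 2.06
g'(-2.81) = 0.98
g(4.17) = -39.18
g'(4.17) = -24.98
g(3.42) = -22.86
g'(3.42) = -18.69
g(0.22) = 5.04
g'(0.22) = -1.31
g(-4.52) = 3.84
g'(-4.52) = -3.80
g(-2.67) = 2.21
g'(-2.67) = 1.18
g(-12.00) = 251.02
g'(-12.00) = -76.28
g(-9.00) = 84.28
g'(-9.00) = -37.13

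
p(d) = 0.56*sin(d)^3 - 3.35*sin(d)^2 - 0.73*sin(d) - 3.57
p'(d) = 1.68*sin(d)^2*cos(d) - 6.7*sin(d)*cos(d) - 0.73*cos(d)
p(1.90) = -6.79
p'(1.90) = 1.80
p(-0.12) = -3.53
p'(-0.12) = 0.10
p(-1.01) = -5.69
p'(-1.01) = 3.27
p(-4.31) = -6.64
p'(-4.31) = 2.14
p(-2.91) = -3.59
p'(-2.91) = -0.87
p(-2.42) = -4.71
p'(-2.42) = -3.33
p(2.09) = -6.36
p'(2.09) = 2.62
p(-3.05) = -3.53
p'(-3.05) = 0.10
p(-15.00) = -4.67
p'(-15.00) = -3.30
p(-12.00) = -4.84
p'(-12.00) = -3.24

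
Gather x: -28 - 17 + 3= -42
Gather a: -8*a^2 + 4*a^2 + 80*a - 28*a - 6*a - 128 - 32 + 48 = -4*a^2 + 46*a - 112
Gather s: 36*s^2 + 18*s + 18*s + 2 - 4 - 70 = 36*s^2 + 36*s - 72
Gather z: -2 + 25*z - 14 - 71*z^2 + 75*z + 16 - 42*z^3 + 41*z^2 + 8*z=-42*z^3 - 30*z^2 + 108*z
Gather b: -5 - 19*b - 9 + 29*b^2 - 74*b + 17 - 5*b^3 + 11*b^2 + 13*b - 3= -5*b^3 + 40*b^2 - 80*b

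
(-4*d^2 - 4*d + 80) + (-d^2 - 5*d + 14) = -5*d^2 - 9*d + 94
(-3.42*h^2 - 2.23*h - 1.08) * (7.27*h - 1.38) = -24.8634*h^3 - 11.4925*h^2 - 4.7742*h + 1.4904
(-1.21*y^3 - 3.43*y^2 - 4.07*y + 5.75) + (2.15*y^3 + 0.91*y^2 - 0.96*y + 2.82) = 0.94*y^3 - 2.52*y^2 - 5.03*y + 8.57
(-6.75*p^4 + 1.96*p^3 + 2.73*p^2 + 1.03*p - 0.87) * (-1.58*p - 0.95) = 10.665*p^5 + 3.3157*p^4 - 6.1754*p^3 - 4.2209*p^2 + 0.3961*p + 0.8265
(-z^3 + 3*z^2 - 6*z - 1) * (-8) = 8*z^3 - 24*z^2 + 48*z + 8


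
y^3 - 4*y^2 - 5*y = y*(y - 5)*(y + 1)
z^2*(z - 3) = z^3 - 3*z^2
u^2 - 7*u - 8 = (u - 8)*(u + 1)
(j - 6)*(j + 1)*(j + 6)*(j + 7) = j^4 + 8*j^3 - 29*j^2 - 288*j - 252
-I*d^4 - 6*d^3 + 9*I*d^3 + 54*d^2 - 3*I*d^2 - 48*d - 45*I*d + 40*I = (d - 8)*(d - 5*I)*(d - I)*(-I*d + I)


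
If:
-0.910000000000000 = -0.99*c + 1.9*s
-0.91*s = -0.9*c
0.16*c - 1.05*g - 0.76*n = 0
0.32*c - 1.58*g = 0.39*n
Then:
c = -1.02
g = -0.23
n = 0.11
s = -1.01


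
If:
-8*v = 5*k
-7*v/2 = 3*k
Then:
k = 0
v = 0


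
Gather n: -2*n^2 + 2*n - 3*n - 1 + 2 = -2*n^2 - n + 1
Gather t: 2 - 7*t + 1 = 3 - 7*t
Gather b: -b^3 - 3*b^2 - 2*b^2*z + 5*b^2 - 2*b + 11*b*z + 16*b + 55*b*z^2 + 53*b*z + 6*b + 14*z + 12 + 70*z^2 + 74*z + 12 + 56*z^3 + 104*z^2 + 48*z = -b^3 + b^2*(2 - 2*z) + b*(55*z^2 + 64*z + 20) + 56*z^3 + 174*z^2 + 136*z + 24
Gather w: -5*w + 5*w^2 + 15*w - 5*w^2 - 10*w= 0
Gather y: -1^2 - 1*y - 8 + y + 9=0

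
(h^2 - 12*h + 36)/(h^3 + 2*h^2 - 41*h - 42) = (h - 6)/(h^2 + 8*h + 7)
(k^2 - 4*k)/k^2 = (k - 4)/k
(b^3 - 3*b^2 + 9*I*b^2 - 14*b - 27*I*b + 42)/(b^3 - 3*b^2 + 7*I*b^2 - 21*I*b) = (b + 2*I)/b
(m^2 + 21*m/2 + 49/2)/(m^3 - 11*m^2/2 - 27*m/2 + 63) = (m + 7)/(m^2 - 9*m + 18)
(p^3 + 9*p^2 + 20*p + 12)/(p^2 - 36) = (p^2 + 3*p + 2)/(p - 6)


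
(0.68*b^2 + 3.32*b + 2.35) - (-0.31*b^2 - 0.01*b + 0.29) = 0.99*b^2 + 3.33*b + 2.06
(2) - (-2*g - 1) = 2*g + 3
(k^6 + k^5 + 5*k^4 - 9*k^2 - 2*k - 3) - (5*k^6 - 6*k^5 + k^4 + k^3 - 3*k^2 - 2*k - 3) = -4*k^6 + 7*k^5 + 4*k^4 - k^3 - 6*k^2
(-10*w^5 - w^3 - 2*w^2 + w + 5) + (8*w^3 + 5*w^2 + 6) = -10*w^5 + 7*w^3 + 3*w^2 + w + 11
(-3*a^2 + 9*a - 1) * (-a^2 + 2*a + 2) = 3*a^4 - 15*a^3 + 13*a^2 + 16*a - 2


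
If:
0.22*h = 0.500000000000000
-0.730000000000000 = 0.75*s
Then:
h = 2.27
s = -0.97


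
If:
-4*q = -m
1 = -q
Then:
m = -4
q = -1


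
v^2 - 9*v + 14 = (v - 7)*(v - 2)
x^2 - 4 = (x - 2)*(x + 2)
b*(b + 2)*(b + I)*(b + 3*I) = b^4 + 2*b^3 + 4*I*b^3 - 3*b^2 + 8*I*b^2 - 6*b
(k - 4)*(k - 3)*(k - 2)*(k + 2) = k^4 - 7*k^3 + 8*k^2 + 28*k - 48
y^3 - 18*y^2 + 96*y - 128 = (y - 8)^2*(y - 2)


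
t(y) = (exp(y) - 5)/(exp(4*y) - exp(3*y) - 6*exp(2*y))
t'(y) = (exp(y) - 5)*(-4*exp(4*y) + 3*exp(3*y) + 12*exp(2*y))/(exp(4*y) - exp(3*y) - 6*exp(2*y))^2 + exp(y)/(exp(4*y) - exp(3*y) - 6*exp(2*y)) = ((exp(y) - 5)*(-4*exp(2*y) + 3*exp(y) + 12) - (-exp(2*y) + exp(y) + 6)*exp(y))*exp(-2*y)/(-exp(2*y) + exp(y) + 6)^2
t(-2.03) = 46.17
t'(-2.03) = -94.31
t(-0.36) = 1.42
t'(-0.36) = -3.01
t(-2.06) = 49.08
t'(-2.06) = -100.21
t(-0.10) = 0.82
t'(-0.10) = -1.73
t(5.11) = 0.00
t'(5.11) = -0.00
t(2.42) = 0.00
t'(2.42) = -0.00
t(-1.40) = 12.64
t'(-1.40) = -26.18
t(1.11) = -1.23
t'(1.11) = 114.12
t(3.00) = 0.00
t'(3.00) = 0.00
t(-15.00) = 8905394485737.49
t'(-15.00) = -17810789970341.02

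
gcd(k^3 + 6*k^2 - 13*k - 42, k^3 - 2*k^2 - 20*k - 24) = k + 2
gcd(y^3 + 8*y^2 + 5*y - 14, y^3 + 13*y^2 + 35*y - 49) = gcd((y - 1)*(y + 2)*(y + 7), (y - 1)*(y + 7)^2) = y^2 + 6*y - 7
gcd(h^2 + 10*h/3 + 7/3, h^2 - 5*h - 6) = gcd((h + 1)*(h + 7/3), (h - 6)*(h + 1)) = h + 1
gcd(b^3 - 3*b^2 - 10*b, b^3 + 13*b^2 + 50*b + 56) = b + 2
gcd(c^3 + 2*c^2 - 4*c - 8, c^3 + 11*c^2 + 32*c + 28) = c^2 + 4*c + 4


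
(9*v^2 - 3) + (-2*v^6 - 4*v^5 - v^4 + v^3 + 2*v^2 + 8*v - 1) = -2*v^6 - 4*v^5 - v^4 + v^3 + 11*v^2 + 8*v - 4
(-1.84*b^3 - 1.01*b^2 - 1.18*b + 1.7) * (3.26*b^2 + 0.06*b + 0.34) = -5.9984*b^5 - 3.403*b^4 - 4.533*b^3 + 5.1278*b^2 - 0.2992*b + 0.578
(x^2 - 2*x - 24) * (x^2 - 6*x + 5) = x^4 - 8*x^3 - 7*x^2 + 134*x - 120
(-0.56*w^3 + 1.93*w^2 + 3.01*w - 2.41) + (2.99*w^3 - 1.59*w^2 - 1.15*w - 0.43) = 2.43*w^3 + 0.34*w^2 + 1.86*w - 2.84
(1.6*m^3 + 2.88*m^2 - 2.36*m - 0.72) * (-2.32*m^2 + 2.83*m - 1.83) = -3.712*m^5 - 2.1536*m^4 + 10.6976*m^3 - 10.2788*m^2 + 2.2812*m + 1.3176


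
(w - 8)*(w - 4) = w^2 - 12*w + 32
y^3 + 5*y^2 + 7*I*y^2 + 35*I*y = y*(y + 5)*(y + 7*I)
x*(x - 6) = x^2 - 6*x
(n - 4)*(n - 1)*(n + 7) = n^3 + 2*n^2 - 31*n + 28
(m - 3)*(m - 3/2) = m^2 - 9*m/2 + 9/2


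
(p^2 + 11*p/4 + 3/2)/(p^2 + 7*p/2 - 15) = (4*p^2 + 11*p + 6)/(2*(2*p^2 + 7*p - 30))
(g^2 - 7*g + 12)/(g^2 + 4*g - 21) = (g - 4)/(g + 7)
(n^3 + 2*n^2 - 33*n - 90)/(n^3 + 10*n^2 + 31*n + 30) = (n - 6)/(n + 2)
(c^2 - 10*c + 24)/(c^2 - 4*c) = (c - 6)/c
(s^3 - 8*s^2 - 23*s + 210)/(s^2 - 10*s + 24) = (s^2 - 2*s - 35)/(s - 4)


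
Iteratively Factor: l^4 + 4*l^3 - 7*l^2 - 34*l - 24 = (l + 2)*(l^3 + 2*l^2 - 11*l - 12) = (l + 2)*(l + 4)*(l^2 - 2*l - 3) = (l + 1)*(l + 2)*(l + 4)*(l - 3)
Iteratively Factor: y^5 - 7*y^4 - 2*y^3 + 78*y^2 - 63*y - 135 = (y + 1)*(y^4 - 8*y^3 + 6*y^2 + 72*y - 135) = (y - 3)*(y + 1)*(y^3 - 5*y^2 - 9*y + 45) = (y - 3)^2*(y + 1)*(y^2 - 2*y - 15) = (y - 3)^2*(y + 1)*(y + 3)*(y - 5)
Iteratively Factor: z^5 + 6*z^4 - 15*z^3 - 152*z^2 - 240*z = (z - 5)*(z^4 + 11*z^3 + 40*z^2 + 48*z) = (z - 5)*(z + 3)*(z^3 + 8*z^2 + 16*z) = (z - 5)*(z + 3)*(z + 4)*(z^2 + 4*z) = z*(z - 5)*(z + 3)*(z + 4)*(z + 4)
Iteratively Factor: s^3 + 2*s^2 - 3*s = (s + 3)*(s^2 - s) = (s - 1)*(s + 3)*(s)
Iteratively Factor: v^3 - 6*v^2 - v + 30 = (v - 5)*(v^2 - v - 6) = (v - 5)*(v - 3)*(v + 2)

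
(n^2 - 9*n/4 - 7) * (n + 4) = n^3 + 7*n^2/4 - 16*n - 28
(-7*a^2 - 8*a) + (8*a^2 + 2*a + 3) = a^2 - 6*a + 3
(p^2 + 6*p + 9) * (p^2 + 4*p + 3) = p^4 + 10*p^3 + 36*p^2 + 54*p + 27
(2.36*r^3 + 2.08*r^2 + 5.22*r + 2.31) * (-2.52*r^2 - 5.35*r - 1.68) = -5.9472*r^5 - 17.8676*r^4 - 28.2472*r^3 - 37.2426*r^2 - 21.1281*r - 3.8808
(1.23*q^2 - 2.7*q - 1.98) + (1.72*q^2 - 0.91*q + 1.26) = 2.95*q^2 - 3.61*q - 0.72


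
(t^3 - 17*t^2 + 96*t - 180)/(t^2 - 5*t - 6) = (t^2 - 11*t + 30)/(t + 1)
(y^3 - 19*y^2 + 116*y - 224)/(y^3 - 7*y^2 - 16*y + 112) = (y - 8)/(y + 4)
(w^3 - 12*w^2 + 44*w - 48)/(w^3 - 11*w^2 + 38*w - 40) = (w - 6)/(w - 5)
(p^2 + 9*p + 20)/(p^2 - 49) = (p^2 + 9*p + 20)/(p^2 - 49)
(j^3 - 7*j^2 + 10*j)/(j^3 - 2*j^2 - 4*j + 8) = j*(j - 5)/(j^2 - 4)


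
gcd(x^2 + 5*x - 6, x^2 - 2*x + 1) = x - 1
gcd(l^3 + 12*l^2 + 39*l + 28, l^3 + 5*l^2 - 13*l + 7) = l + 7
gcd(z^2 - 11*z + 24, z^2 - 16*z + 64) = z - 8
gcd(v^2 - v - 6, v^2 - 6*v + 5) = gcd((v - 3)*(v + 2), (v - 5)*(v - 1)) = 1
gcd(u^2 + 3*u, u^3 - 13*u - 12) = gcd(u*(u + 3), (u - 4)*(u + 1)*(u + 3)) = u + 3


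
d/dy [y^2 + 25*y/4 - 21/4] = 2*y + 25/4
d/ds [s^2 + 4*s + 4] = 2*s + 4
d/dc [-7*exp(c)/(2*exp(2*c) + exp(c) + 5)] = (14*exp(2*c) - 35)*exp(c)/(4*exp(4*c) + 4*exp(3*c) + 21*exp(2*c) + 10*exp(c) + 25)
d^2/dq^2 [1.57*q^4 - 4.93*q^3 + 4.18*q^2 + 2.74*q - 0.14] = 18.84*q^2 - 29.58*q + 8.36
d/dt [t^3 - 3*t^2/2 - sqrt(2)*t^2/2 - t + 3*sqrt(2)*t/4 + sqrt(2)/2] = 3*t^2 - 3*t - sqrt(2)*t - 1 + 3*sqrt(2)/4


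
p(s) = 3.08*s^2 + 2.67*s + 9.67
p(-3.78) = 43.59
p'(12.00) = 76.59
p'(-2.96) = -15.56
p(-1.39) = 11.91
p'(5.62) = 37.29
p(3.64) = 60.20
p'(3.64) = 25.09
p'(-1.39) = -5.89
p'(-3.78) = -20.61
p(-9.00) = 235.12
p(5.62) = 121.96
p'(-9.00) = -52.77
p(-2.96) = 28.75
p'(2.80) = 19.92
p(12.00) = 485.23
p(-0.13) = 9.37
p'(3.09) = 21.70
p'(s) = 6.16*s + 2.67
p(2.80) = 41.29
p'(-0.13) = 1.87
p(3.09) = 47.33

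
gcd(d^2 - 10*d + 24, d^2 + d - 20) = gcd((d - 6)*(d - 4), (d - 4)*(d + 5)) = d - 4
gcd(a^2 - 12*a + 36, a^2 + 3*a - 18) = 1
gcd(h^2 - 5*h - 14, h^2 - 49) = h - 7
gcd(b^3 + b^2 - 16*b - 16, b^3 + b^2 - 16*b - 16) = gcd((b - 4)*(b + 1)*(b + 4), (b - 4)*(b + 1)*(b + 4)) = b^3 + b^2 - 16*b - 16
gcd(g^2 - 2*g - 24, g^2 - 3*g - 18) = g - 6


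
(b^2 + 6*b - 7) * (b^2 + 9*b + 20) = b^4 + 15*b^3 + 67*b^2 + 57*b - 140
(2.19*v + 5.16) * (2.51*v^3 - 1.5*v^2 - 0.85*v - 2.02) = 5.4969*v^4 + 9.6666*v^3 - 9.6015*v^2 - 8.8098*v - 10.4232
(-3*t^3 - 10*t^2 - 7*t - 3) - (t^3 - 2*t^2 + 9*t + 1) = -4*t^3 - 8*t^2 - 16*t - 4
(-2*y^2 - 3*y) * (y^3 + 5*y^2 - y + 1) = -2*y^5 - 13*y^4 - 13*y^3 + y^2 - 3*y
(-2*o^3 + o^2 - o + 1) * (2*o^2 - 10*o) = -4*o^5 + 22*o^4 - 12*o^3 + 12*o^2 - 10*o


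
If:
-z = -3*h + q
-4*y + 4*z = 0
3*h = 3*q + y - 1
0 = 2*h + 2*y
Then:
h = 1/8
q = 1/2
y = -1/8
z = -1/8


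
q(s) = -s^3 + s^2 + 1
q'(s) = -3*s^2 + 2*s = s*(2 - 3*s)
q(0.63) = 1.15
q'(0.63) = 0.07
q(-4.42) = 106.89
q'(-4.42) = -67.45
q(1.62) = -0.63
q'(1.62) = -4.63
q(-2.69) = 27.70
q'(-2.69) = -27.09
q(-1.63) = 7.99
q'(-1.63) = -11.23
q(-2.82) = 31.38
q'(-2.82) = -29.50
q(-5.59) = 206.92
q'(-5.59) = -104.92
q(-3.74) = 67.30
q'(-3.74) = -49.44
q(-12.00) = 1873.00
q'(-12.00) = -456.00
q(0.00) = 1.00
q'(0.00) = 0.00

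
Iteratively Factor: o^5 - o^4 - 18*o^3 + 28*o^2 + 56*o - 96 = (o - 3)*(o^4 + 2*o^3 - 12*o^2 - 8*o + 32) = (o - 3)*(o + 4)*(o^3 - 2*o^2 - 4*o + 8) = (o - 3)*(o + 2)*(o + 4)*(o^2 - 4*o + 4) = (o - 3)*(o - 2)*(o + 2)*(o + 4)*(o - 2)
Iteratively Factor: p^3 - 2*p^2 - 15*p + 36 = (p - 3)*(p^2 + p - 12) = (p - 3)*(p + 4)*(p - 3)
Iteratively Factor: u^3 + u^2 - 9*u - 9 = (u + 3)*(u^2 - 2*u - 3) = (u - 3)*(u + 3)*(u + 1)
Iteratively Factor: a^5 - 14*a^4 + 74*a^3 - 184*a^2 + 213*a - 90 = (a - 3)*(a^4 - 11*a^3 + 41*a^2 - 61*a + 30) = (a - 3)^2*(a^3 - 8*a^2 + 17*a - 10) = (a - 3)^2*(a - 2)*(a^2 - 6*a + 5) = (a - 5)*(a - 3)^2*(a - 2)*(a - 1)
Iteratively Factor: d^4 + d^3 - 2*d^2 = (d)*(d^3 + d^2 - 2*d) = d^2*(d^2 + d - 2) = d^2*(d - 1)*(d + 2)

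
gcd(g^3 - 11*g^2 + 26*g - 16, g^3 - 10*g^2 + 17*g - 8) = g^2 - 9*g + 8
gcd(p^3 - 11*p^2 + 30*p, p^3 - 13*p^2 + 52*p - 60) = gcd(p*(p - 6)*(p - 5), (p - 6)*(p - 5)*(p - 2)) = p^2 - 11*p + 30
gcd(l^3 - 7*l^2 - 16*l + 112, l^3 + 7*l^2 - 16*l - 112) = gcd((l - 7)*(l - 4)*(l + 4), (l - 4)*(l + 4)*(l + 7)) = l^2 - 16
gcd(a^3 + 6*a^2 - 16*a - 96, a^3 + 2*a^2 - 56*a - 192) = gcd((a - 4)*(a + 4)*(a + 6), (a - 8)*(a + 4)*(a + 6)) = a^2 + 10*a + 24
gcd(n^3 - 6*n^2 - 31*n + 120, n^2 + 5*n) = n + 5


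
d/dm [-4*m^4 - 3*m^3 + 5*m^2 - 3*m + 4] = -16*m^3 - 9*m^2 + 10*m - 3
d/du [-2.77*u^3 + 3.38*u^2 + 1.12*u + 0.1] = -8.31*u^2 + 6.76*u + 1.12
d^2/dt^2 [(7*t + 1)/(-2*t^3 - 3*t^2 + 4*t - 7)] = 2*(-84*t^5 - 150*t^4 - 167*t^3 + 585*t^2 + 519*t - 191)/(8*t^9 + 36*t^8 + 6*t^7 - 33*t^6 + 240*t^5 - 3*t^4 - 274*t^3 + 777*t^2 - 588*t + 343)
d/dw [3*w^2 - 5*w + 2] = 6*w - 5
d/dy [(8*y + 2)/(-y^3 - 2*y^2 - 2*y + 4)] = 2*(8*y^3 + 11*y^2 + 4*y + 18)/(y^6 + 4*y^5 + 8*y^4 - 12*y^2 - 16*y + 16)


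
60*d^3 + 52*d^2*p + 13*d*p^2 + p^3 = (2*d + p)*(5*d + p)*(6*d + p)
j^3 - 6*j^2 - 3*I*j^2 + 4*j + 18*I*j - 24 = (j - 6)*(j - 4*I)*(j + I)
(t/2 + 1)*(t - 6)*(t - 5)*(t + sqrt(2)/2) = t^4/2 - 9*t^3/2 + sqrt(2)*t^3/4 - 9*sqrt(2)*t^2/4 + 4*t^2 + 2*sqrt(2)*t + 30*t + 15*sqrt(2)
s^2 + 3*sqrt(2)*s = s*(s + 3*sqrt(2))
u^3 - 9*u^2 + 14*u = u*(u - 7)*(u - 2)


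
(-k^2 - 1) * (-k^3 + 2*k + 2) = k^5 - k^3 - 2*k^2 - 2*k - 2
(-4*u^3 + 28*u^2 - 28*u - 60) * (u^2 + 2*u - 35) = -4*u^5 + 20*u^4 + 168*u^3 - 1096*u^2 + 860*u + 2100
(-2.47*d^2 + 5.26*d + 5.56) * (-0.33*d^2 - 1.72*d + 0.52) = 0.8151*d^4 + 2.5126*d^3 - 12.1664*d^2 - 6.828*d + 2.8912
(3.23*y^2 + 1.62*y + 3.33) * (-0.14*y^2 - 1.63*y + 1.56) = -0.4522*y^4 - 5.4917*y^3 + 1.932*y^2 - 2.9007*y + 5.1948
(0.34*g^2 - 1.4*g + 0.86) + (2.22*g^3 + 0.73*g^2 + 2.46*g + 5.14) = 2.22*g^3 + 1.07*g^2 + 1.06*g + 6.0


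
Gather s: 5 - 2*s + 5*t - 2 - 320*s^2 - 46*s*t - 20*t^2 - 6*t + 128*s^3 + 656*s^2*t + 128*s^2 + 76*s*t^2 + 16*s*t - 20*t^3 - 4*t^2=128*s^3 + s^2*(656*t - 192) + s*(76*t^2 - 30*t - 2) - 20*t^3 - 24*t^2 - t + 3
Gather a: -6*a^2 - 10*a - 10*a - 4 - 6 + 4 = -6*a^2 - 20*a - 6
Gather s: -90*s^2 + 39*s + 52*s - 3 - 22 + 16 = -90*s^2 + 91*s - 9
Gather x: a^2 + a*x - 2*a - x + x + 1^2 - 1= a^2 + a*x - 2*a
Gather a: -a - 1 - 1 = -a - 2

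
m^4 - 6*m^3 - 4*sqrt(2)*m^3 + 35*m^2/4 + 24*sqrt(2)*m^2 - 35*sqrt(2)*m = m*(m - 7/2)*(m - 5/2)*(m - 4*sqrt(2))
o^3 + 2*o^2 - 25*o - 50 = (o - 5)*(o + 2)*(o + 5)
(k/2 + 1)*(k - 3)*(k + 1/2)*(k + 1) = k^4/2 + k^3/4 - 7*k^2/2 - 19*k/4 - 3/2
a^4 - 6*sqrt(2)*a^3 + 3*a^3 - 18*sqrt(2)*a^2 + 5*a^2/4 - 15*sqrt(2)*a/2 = a*(a + 1/2)*(a + 5/2)*(a - 6*sqrt(2))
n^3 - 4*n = n*(n - 2)*(n + 2)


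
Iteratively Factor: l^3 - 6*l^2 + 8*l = (l - 2)*(l^2 - 4*l) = l*(l - 2)*(l - 4)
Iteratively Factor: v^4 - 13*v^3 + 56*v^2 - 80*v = (v)*(v^3 - 13*v^2 + 56*v - 80) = v*(v - 4)*(v^2 - 9*v + 20) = v*(v - 5)*(v - 4)*(v - 4)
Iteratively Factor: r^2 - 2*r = (r - 2)*(r)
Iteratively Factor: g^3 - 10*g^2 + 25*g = (g - 5)*(g^2 - 5*g) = g*(g - 5)*(g - 5)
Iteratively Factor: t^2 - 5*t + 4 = (t - 1)*(t - 4)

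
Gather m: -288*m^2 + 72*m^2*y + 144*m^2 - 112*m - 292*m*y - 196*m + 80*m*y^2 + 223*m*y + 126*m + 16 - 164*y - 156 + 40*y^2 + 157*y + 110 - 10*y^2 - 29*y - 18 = m^2*(72*y - 144) + m*(80*y^2 - 69*y - 182) + 30*y^2 - 36*y - 48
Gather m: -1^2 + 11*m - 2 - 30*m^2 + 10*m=-30*m^2 + 21*m - 3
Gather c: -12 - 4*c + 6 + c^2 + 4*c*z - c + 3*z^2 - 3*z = c^2 + c*(4*z - 5) + 3*z^2 - 3*z - 6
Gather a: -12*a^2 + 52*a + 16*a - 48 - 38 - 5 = -12*a^2 + 68*a - 91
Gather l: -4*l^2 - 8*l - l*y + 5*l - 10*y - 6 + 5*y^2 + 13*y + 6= -4*l^2 + l*(-y - 3) + 5*y^2 + 3*y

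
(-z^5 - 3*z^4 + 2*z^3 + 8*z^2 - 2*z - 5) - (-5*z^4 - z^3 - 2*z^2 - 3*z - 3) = -z^5 + 2*z^4 + 3*z^3 + 10*z^2 + z - 2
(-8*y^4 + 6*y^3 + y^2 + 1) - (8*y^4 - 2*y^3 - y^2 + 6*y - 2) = -16*y^4 + 8*y^3 + 2*y^2 - 6*y + 3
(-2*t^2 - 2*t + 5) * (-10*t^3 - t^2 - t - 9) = 20*t^5 + 22*t^4 - 46*t^3 + 15*t^2 + 13*t - 45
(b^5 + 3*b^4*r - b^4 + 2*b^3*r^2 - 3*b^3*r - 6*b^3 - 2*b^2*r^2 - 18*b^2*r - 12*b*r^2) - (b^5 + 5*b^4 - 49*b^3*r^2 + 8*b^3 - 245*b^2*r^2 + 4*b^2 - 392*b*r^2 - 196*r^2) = 3*b^4*r - 6*b^4 + 51*b^3*r^2 - 3*b^3*r - 14*b^3 + 243*b^2*r^2 - 18*b^2*r - 4*b^2 + 380*b*r^2 + 196*r^2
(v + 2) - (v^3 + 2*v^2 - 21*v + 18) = -v^3 - 2*v^2 + 22*v - 16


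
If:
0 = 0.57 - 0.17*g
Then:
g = 3.35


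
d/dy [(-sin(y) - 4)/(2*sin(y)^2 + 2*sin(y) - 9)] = (16*sin(y) - cos(2*y) + 18)*cos(y)/(2*sin(y) - cos(2*y) - 8)^2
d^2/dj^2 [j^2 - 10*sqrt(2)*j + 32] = 2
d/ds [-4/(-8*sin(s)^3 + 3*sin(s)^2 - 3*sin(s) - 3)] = 12*(-8*sin(s)^2 + 2*sin(s) - 1)*cos(s)/(8*sin(s)^3 - 3*sin(s)^2 + 3*sin(s) + 3)^2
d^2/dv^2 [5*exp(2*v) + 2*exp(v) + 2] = (20*exp(v) + 2)*exp(v)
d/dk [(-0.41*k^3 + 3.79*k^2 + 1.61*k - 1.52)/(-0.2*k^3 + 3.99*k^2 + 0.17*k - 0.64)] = (-2.77555756156289e-17*k^5 - 0.8779*k^4 + 0.504600000000003*k^3 - 5.9044*k^2 + 7.2784*k - 0.772)/(0.04*k^6 - 1.596*k^5 + 15.8521*k^4 + 1.6126*k^3 - 5.0783*k^2 - 0.2176*k + 0.4096)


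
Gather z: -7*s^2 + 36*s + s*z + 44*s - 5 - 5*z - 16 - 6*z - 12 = -7*s^2 + 80*s + z*(s - 11) - 33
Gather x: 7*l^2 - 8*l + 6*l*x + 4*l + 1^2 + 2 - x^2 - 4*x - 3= 7*l^2 - 4*l - x^2 + x*(6*l - 4)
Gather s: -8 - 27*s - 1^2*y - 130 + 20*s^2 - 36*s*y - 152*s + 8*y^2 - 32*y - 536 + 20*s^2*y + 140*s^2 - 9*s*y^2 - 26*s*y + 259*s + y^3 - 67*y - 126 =s^2*(20*y + 160) + s*(-9*y^2 - 62*y + 80) + y^3 + 8*y^2 - 100*y - 800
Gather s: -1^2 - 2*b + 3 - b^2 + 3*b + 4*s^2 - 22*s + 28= -b^2 + b + 4*s^2 - 22*s + 30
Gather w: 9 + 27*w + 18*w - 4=45*w + 5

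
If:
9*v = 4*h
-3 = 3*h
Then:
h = -1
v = -4/9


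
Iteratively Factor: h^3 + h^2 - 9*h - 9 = (h + 1)*(h^2 - 9) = (h + 1)*(h + 3)*(h - 3)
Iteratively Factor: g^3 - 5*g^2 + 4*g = (g - 4)*(g^2 - g) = g*(g - 4)*(g - 1)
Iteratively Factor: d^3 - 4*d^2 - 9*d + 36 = (d - 4)*(d^2 - 9) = (d - 4)*(d - 3)*(d + 3)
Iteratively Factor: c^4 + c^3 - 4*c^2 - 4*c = (c + 1)*(c^3 - 4*c) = (c - 2)*(c + 1)*(c^2 + 2*c) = (c - 2)*(c + 1)*(c + 2)*(c)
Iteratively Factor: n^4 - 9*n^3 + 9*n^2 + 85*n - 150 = (n - 2)*(n^3 - 7*n^2 - 5*n + 75) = (n - 2)*(n + 3)*(n^2 - 10*n + 25) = (n - 5)*(n - 2)*(n + 3)*(n - 5)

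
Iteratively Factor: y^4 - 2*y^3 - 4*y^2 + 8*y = (y + 2)*(y^3 - 4*y^2 + 4*y) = y*(y + 2)*(y^2 - 4*y + 4) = y*(y - 2)*(y + 2)*(y - 2)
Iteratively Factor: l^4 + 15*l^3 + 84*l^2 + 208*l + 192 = (l + 4)*(l^3 + 11*l^2 + 40*l + 48) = (l + 3)*(l + 4)*(l^2 + 8*l + 16) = (l + 3)*(l + 4)^2*(l + 4)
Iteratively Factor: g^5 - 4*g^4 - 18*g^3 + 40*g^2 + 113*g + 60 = (g + 1)*(g^4 - 5*g^3 - 13*g^2 + 53*g + 60) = (g + 1)*(g + 3)*(g^3 - 8*g^2 + 11*g + 20) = (g + 1)^2*(g + 3)*(g^2 - 9*g + 20) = (g - 4)*(g + 1)^2*(g + 3)*(g - 5)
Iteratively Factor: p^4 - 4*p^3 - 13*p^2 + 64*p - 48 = (p + 4)*(p^3 - 8*p^2 + 19*p - 12) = (p - 1)*(p + 4)*(p^2 - 7*p + 12) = (p - 4)*(p - 1)*(p + 4)*(p - 3)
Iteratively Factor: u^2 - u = (u)*(u - 1)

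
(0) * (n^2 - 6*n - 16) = 0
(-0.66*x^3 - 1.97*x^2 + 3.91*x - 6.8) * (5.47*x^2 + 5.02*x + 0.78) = -3.6102*x^5 - 14.0891*x^4 + 10.9835*x^3 - 19.1044*x^2 - 31.0862*x - 5.304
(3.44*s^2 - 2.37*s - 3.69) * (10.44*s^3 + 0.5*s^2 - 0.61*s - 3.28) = 35.9136*s^5 - 23.0228*s^4 - 41.807*s^3 - 11.6825*s^2 + 10.0245*s + 12.1032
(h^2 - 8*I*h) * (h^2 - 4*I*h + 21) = h^4 - 12*I*h^3 - 11*h^2 - 168*I*h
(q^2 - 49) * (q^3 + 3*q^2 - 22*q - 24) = q^5 + 3*q^4 - 71*q^3 - 171*q^2 + 1078*q + 1176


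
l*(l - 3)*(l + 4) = l^3 + l^2 - 12*l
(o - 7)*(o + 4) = o^2 - 3*o - 28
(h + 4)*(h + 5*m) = h^2 + 5*h*m + 4*h + 20*m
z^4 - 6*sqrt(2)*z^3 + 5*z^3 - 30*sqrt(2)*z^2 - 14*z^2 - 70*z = z*(z + 5)*(z - 7*sqrt(2))*(z + sqrt(2))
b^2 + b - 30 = (b - 5)*(b + 6)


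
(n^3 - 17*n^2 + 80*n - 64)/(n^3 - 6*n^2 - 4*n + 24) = (n^3 - 17*n^2 + 80*n - 64)/(n^3 - 6*n^2 - 4*n + 24)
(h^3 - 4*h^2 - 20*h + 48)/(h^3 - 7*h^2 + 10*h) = (h^2 - 2*h - 24)/(h*(h - 5))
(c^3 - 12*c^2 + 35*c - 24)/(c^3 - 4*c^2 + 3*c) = (c - 8)/c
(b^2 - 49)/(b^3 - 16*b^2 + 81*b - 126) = (b + 7)/(b^2 - 9*b + 18)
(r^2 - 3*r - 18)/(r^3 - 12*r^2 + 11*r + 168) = (r - 6)/(r^2 - 15*r + 56)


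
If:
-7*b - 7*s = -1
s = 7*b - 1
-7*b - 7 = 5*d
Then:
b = 1/7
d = -8/5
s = 0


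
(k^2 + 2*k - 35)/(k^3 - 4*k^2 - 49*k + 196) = (k - 5)/(k^2 - 11*k + 28)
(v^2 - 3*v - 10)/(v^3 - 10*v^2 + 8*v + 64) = (v - 5)/(v^2 - 12*v + 32)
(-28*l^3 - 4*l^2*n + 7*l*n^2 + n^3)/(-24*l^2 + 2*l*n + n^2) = (-28*l^3 - 4*l^2*n + 7*l*n^2 + n^3)/(-24*l^2 + 2*l*n + n^2)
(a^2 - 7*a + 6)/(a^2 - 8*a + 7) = (a - 6)/(a - 7)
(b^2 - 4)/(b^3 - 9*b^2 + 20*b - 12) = (b + 2)/(b^2 - 7*b + 6)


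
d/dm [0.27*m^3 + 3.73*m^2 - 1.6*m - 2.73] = 0.81*m^2 + 7.46*m - 1.6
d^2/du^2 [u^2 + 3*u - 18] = 2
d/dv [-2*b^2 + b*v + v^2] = b + 2*v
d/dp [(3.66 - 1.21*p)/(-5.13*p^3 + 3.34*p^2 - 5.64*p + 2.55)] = (-12.4146*p^3 + 60.3688*p^2 - 24.4488*p + 17.5569)/(26.3169*p^6 - 34.2684*p^5 + 69.022*p^4 - 63.8382*p^3 + 48.8436*p^2 - 28.764*p + 6.5025)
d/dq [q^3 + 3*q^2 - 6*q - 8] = 3*q^2 + 6*q - 6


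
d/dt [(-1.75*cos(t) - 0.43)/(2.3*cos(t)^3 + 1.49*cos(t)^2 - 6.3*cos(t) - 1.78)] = -(8.05*cos(t)^3 + 5.5745*cos(t)^2 + 1.2814*cos(t) + 0.406)*sin(t)/(2.3*cos(t)^3 + 1.49*cos(t)^2 - 6.3*cos(t) - 1.78)^2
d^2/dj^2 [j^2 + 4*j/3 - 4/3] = 2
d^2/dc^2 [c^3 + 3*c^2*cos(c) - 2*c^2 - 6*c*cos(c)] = -3*c^2*cos(c) - 12*c*sin(c) + 6*c*cos(c) + 6*c + 12*sin(c) + 6*cos(c) - 4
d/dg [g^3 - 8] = 3*g^2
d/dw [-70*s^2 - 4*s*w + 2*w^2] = -4*s + 4*w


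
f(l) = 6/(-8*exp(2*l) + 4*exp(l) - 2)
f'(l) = 6*(16*exp(2*l) - 4*exp(l))/(-8*exp(2*l) + 4*exp(l) - 2)^2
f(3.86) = -0.00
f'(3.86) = 0.00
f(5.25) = -0.00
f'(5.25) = 0.00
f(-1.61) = -3.95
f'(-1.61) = -0.42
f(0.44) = -0.40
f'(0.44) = 0.85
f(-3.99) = -3.11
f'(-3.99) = -0.11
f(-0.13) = -1.29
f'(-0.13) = 2.44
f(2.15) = -0.01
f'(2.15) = 0.02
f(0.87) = -0.16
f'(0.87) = 0.34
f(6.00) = 0.00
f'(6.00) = 0.00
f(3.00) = 0.00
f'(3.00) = 0.00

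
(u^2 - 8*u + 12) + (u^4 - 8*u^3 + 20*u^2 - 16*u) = u^4 - 8*u^3 + 21*u^2 - 24*u + 12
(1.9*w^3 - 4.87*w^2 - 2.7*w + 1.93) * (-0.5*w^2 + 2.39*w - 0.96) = -0.95*w^5 + 6.976*w^4 - 12.1133*w^3 - 2.7428*w^2 + 7.2047*w - 1.8528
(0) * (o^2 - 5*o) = 0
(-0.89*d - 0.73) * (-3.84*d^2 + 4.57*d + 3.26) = 3.4176*d^3 - 1.2641*d^2 - 6.2375*d - 2.3798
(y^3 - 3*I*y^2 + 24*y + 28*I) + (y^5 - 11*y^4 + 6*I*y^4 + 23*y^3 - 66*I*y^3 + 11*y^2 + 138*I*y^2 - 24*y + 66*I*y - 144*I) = y^5 - 11*y^4 + 6*I*y^4 + 24*y^3 - 66*I*y^3 + 11*y^2 + 135*I*y^2 + 66*I*y - 116*I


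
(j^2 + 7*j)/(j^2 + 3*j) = (j + 7)/(j + 3)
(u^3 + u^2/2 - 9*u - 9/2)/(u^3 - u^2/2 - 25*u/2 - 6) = (u - 3)/(u - 4)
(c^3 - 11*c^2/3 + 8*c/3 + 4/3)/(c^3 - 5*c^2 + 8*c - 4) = (c + 1/3)/(c - 1)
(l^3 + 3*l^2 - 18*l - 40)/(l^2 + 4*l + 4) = (l^2 + l - 20)/(l + 2)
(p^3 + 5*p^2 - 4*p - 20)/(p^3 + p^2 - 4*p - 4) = (p + 5)/(p + 1)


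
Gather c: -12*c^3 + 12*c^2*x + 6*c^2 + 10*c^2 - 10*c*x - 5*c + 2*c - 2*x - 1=-12*c^3 + c^2*(12*x + 16) + c*(-10*x - 3) - 2*x - 1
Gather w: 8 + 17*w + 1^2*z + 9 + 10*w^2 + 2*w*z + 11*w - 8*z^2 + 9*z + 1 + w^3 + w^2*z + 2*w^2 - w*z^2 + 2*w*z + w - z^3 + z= w^3 + w^2*(z + 12) + w*(-z^2 + 4*z + 29) - z^3 - 8*z^2 + 11*z + 18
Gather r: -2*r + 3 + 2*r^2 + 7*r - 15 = 2*r^2 + 5*r - 12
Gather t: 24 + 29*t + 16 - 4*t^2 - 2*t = -4*t^2 + 27*t + 40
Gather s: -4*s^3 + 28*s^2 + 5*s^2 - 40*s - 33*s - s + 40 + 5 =-4*s^3 + 33*s^2 - 74*s + 45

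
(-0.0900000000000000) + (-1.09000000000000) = -1.18000000000000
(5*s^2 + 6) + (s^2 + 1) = 6*s^2 + 7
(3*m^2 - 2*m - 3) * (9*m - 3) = 27*m^3 - 27*m^2 - 21*m + 9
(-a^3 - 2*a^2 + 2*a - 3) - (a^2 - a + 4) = -a^3 - 3*a^2 + 3*a - 7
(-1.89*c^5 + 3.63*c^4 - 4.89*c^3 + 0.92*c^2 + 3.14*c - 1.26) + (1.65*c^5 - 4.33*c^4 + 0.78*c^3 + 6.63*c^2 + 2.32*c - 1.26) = -0.24*c^5 - 0.7*c^4 - 4.11*c^3 + 7.55*c^2 + 5.46*c - 2.52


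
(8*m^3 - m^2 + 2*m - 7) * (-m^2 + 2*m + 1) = -8*m^5 + 17*m^4 + 4*m^3 + 10*m^2 - 12*m - 7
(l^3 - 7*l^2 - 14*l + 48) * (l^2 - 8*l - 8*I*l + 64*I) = l^5 - 15*l^4 - 8*I*l^4 + 42*l^3 + 120*I*l^3 + 160*l^2 - 336*I*l^2 - 384*l - 1280*I*l + 3072*I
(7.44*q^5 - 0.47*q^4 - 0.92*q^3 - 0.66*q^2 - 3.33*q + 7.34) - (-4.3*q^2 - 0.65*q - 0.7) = 7.44*q^5 - 0.47*q^4 - 0.92*q^3 + 3.64*q^2 - 2.68*q + 8.04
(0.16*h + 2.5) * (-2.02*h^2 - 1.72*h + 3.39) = -0.3232*h^3 - 5.3252*h^2 - 3.7576*h + 8.475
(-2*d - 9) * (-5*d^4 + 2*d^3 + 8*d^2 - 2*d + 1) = 10*d^5 + 41*d^4 - 34*d^3 - 68*d^2 + 16*d - 9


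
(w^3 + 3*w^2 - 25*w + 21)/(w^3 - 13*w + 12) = (w + 7)/(w + 4)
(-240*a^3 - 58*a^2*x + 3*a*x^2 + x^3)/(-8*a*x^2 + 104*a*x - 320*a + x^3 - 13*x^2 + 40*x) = (30*a^2 + 11*a*x + x^2)/(x^2 - 13*x + 40)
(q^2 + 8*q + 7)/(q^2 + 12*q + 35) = (q + 1)/(q + 5)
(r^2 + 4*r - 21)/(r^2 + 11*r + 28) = (r - 3)/(r + 4)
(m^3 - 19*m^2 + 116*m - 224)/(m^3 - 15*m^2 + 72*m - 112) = (m - 8)/(m - 4)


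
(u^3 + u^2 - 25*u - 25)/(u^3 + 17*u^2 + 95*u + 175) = (u^2 - 4*u - 5)/(u^2 + 12*u + 35)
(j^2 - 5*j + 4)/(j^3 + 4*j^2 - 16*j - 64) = (j - 1)/(j^2 + 8*j + 16)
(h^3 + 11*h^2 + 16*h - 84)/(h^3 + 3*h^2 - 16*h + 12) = (h + 7)/(h - 1)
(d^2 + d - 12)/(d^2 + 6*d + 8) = (d - 3)/(d + 2)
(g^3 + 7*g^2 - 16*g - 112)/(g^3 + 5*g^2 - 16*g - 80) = (g + 7)/(g + 5)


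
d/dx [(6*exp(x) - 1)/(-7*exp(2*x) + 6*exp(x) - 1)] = (42*exp(x) - 14)*exp(2*x)/(49*exp(4*x) - 84*exp(3*x) + 50*exp(2*x) - 12*exp(x) + 1)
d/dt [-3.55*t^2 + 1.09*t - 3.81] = 1.09 - 7.1*t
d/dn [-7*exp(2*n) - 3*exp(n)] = (-14*exp(n) - 3)*exp(n)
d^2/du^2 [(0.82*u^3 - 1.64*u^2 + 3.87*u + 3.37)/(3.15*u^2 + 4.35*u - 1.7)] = (-1.4210854715202e-14*u^5 - 1.4210854715202e-14*u^4 + 161.55945*u^3 + 111.55635*u^2 + 415.62645*u + 211.38845)/(31.255875*u^6 + 129.488625*u^5 + 128.212875*u^4 - 57.452625*u^3 - 69.19425*u^2 + 37.7145*u - 4.913)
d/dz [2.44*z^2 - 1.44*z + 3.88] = 4.88*z - 1.44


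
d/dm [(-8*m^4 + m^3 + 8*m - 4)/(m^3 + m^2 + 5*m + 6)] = (-8*m^6 - 16*m^5 - 119*m^4 - 198*m^3 + 22*m^2 + 8*m + 68)/(m^6 + 2*m^5 + 11*m^4 + 22*m^3 + 37*m^2 + 60*m + 36)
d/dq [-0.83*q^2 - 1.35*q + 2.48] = -1.66*q - 1.35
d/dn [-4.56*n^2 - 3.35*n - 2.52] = -9.12*n - 3.35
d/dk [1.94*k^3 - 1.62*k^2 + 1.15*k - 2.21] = 5.82*k^2 - 3.24*k + 1.15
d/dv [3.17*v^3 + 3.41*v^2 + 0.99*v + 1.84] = 9.51*v^2 + 6.82*v + 0.99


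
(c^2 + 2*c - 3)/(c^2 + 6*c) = (c^2 + 2*c - 3)/(c*(c + 6))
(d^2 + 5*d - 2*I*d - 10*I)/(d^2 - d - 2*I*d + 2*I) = (d + 5)/(d - 1)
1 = 1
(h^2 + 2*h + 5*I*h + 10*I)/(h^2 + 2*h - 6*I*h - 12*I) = (h + 5*I)/(h - 6*I)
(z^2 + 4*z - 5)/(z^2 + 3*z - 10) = (z - 1)/(z - 2)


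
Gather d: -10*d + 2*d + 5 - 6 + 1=-8*d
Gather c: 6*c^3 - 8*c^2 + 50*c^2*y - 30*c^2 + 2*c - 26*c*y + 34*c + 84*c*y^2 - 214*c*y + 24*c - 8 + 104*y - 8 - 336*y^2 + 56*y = 6*c^3 + c^2*(50*y - 38) + c*(84*y^2 - 240*y + 60) - 336*y^2 + 160*y - 16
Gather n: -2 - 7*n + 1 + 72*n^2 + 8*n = 72*n^2 + n - 1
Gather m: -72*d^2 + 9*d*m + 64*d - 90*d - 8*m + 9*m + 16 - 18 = -72*d^2 - 26*d + m*(9*d + 1) - 2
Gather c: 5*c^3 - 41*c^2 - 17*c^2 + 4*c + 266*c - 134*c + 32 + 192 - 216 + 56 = 5*c^3 - 58*c^2 + 136*c + 64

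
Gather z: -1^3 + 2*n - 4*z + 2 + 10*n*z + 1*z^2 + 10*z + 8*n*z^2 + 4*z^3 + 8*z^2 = 2*n + 4*z^3 + z^2*(8*n + 9) + z*(10*n + 6) + 1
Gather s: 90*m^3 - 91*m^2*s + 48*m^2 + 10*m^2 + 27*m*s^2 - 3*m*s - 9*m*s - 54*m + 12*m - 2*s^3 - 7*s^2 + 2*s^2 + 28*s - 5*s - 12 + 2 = 90*m^3 + 58*m^2 - 42*m - 2*s^3 + s^2*(27*m - 5) + s*(-91*m^2 - 12*m + 23) - 10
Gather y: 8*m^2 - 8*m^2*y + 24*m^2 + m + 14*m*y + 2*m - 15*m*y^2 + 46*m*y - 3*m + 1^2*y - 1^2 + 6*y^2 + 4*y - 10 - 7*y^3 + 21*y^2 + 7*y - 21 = 32*m^2 - 7*y^3 + y^2*(27 - 15*m) + y*(-8*m^2 + 60*m + 12) - 32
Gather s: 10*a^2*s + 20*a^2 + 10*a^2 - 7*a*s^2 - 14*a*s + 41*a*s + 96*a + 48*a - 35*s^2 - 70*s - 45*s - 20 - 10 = 30*a^2 + 144*a + s^2*(-7*a - 35) + s*(10*a^2 + 27*a - 115) - 30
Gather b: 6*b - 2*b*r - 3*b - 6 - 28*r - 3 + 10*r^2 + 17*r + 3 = b*(3 - 2*r) + 10*r^2 - 11*r - 6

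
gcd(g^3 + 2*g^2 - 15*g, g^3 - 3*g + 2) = 1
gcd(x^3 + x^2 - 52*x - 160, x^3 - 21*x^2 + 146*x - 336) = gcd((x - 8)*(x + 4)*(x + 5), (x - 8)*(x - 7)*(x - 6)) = x - 8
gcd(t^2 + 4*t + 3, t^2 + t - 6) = t + 3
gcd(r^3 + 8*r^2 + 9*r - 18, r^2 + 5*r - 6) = r^2 + 5*r - 6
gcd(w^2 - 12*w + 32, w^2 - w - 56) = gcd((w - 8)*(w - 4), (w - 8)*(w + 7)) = w - 8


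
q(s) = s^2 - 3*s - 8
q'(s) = 2*s - 3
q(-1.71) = 0.05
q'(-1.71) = -6.42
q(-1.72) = 0.12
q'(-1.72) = -6.44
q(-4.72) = 28.44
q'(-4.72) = -12.44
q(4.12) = -3.39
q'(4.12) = 5.24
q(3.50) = -6.25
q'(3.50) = 4.00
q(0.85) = -9.83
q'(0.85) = -1.30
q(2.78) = -8.61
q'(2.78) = 2.56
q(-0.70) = -5.41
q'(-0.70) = -4.40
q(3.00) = -8.00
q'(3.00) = 3.00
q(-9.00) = 100.00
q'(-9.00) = -21.00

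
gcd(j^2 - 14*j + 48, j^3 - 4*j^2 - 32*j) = j - 8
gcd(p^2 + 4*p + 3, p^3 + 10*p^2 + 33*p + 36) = p + 3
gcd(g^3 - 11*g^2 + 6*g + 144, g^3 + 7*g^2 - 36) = g + 3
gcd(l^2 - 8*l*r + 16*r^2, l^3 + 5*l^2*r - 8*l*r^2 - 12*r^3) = 1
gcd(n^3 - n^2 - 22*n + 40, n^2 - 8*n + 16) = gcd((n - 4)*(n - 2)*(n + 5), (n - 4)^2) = n - 4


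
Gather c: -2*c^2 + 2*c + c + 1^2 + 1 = -2*c^2 + 3*c + 2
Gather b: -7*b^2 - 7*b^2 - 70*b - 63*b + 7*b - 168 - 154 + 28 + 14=-14*b^2 - 126*b - 280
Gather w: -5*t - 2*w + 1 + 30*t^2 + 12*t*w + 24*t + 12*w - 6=30*t^2 + 19*t + w*(12*t + 10) - 5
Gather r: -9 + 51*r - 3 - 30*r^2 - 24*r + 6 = -30*r^2 + 27*r - 6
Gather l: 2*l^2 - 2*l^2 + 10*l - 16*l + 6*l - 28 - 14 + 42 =0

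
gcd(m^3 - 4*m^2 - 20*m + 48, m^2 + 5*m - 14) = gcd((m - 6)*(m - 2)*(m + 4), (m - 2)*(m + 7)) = m - 2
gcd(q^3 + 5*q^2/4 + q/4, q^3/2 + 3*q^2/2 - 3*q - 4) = q + 1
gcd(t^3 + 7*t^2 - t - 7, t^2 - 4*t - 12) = 1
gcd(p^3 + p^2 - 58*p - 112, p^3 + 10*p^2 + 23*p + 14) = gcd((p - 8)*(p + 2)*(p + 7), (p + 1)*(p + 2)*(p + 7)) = p^2 + 9*p + 14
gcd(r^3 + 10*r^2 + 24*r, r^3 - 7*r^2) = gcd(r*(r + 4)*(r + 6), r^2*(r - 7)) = r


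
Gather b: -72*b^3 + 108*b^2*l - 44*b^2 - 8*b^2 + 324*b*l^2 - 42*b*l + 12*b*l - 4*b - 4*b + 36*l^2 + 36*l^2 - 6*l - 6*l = -72*b^3 + b^2*(108*l - 52) + b*(324*l^2 - 30*l - 8) + 72*l^2 - 12*l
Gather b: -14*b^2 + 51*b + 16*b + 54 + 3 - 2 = -14*b^2 + 67*b + 55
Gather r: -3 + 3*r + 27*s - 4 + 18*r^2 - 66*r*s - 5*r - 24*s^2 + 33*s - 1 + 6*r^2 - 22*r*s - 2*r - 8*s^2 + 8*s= 24*r^2 + r*(-88*s - 4) - 32*s^2 + 68*s - 8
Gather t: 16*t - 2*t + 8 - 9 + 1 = 14*t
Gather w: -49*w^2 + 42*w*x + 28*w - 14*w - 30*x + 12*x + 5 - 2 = -49*w^2 + w*(42*x + 14) - 18*x + 3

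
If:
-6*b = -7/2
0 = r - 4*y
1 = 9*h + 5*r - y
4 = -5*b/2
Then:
No Solution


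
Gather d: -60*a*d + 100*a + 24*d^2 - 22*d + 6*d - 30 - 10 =100*a + 24*d^2 + d*(-60*a - 16) - 40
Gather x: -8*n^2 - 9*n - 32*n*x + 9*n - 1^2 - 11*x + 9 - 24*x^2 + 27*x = -8*n^2 - 24*x^2 + x*(16 - 32*n) + 8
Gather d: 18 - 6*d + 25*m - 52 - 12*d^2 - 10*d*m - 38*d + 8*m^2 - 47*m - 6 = -12*d^2 + d*(-10*m - 44) + 8*m^2 - 22*m - 40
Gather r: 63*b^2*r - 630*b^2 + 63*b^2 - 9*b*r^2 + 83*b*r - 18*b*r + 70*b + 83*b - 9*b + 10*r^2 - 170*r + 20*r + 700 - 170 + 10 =-567*b^2 + 144*b + r^2*(10 - 9*b) + r*(63*b^2 + 65*b - 150) + 540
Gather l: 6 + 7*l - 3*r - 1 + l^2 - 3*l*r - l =l^2 + l*(6 - 3*r) - 3*r + 5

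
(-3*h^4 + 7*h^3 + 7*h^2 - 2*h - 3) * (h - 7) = -3*h^5 + 28*h^4 - 42*h^3 - 51*h^2 + 11*h + 21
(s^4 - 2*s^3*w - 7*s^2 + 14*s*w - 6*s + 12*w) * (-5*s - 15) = -5*s^5 + 10*s^4*w - 15*s^4 + 30*s^3*w + 35*s^3 - 70*s^2*w + 135*s^2 - 270*s*w + 90*s - 180*w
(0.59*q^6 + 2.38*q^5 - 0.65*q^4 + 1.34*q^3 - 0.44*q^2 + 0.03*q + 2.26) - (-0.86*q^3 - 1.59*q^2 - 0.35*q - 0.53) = 0.59*q^6 + 2.38*q^5 - 0.65*q^4 + 2.2*q^3 + 1.15*q^2 + 0.38*q + 2.79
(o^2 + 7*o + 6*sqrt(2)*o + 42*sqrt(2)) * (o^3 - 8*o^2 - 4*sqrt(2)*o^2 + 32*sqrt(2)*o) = o^5 - o^4 + 2*sqrt(2)*o^4 - 104*o^3 - 2*sqrt(2)*o^3 - 112*sqrt(2)*o^2 + 48*o^2 + 2688*o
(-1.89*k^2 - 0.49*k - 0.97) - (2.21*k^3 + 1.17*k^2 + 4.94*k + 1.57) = -2.21*k^3 - 3.06*k^2 - 5.43*k - 2.54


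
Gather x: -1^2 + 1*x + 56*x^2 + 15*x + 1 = 56*x^2 + 16*x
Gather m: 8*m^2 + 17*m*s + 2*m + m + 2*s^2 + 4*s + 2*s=8*m^2 + m*(17*s + 3) + 2*s^2 + 6*s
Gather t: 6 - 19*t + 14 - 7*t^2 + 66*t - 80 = -7*t^2 + 47*t - 60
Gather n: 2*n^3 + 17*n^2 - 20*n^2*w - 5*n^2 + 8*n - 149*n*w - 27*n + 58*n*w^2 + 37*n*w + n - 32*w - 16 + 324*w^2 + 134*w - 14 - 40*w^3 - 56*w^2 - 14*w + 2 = 2*n^3 + n^2*(12 - 20*w) + n*(58*w^2 - 112*w - 18) - 40*w^3 + 268*w^2 + 88*w - 28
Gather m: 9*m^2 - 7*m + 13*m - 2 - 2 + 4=9*m^2 + 6*m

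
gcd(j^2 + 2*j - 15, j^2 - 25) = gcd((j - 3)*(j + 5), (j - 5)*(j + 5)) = j + 5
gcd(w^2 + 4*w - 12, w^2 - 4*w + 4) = w - 2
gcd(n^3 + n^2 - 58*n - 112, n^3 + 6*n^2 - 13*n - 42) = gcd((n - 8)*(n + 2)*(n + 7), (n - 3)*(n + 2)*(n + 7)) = n^2 + 9*n + 14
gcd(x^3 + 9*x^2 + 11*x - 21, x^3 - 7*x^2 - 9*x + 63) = x + 3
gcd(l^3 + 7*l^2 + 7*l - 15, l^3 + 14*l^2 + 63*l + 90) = l^2 + 8*l + 15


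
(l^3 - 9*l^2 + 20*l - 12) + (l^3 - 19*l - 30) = 2*l^3 - 9*l^2 + l - 42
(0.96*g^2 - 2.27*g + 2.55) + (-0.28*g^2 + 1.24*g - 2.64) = 0.68*g^2 - 1.03*g - 0.0900000000000003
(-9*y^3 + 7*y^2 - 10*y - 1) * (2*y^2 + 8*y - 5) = -18*y^5 - 58*y^4 + 81*y^3 - 117*y^2 + 42*y + 5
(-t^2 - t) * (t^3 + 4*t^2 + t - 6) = -t^5 - 5*t^4 - 5*t^3 + 5*t^2 + 6*t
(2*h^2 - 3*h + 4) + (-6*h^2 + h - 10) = -4*h^2 - 2*h - 6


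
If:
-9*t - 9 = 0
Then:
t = -1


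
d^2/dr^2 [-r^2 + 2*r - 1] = -2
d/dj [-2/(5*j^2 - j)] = 2*(10*j - 1)/(j^2*(5*j - 1)^2)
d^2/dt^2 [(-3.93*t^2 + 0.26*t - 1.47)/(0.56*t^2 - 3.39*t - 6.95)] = (-14.758352*t^3 - 94.539312*t^2 + 22.815408*t - 437.138364)/(0.175616*t^6 - 3.189312*t^5 + 12.768168*t^4 + 40.205061*t^3 - 158.462085*t^2 - 491.236425*t - 335.702375)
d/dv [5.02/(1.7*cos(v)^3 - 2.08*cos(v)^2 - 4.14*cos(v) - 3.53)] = (25.602*cos(v)^2 - 20.8832*cos(v) - 20.7828)*sin(v)/(-1.7*cos(v)^3 + 2.08*cos(v)^2 + 4.14*cos(v) + 3.53)^2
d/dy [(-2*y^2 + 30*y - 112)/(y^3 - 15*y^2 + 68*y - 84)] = 2*(y^2 - 16*y + 52)/(y^4 - 16*y^3 + 88*y^2 - 192*y + 144)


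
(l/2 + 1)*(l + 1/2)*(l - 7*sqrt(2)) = l^3/2 - 7*sqrt(2)*l^2/2 + 5*l^2/4 - 35*sqrt(2)*l/4 + l/2 - 7*sqrt(2)/2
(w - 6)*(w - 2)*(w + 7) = w^3 - w^2 - 44*w + 84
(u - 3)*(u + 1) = u^2 - 2*u - 3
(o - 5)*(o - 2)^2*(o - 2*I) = o^4 - 9*o^3 - 2*I*o^3 + 24*o^2 + 18*I*o^2 - 20*o - 48*I*o + 40*I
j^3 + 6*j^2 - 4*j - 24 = (j - 2)*(j + 2)*(j + 6)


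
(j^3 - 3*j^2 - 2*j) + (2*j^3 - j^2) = 3*j^3 - 4*j^2 - 2*j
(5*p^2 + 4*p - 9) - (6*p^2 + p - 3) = -p^2 + 3*p - 6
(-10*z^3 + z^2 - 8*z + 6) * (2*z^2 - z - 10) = -20*z^5 + 12*z^4 + 83*z^3 + 10*z^2 + 74*z - 60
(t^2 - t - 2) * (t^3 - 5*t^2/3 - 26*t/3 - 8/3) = t^5 - 8*t^4/3 - 9*t^3 + 28*t^2/3 + 20*t + 16/3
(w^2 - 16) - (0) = w^2 - 16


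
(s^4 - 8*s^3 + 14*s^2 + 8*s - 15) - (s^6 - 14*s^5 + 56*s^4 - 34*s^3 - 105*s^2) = -s^6 + 14*s^5 - 55*s^4 + 26*s^3 + 119*s^2 + 8*s - 15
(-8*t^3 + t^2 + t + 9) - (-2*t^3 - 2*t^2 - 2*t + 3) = -6*t^3 + 3*t^2 + 3*t + 6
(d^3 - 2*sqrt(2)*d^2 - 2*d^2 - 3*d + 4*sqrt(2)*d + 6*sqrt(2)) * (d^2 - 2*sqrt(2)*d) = d^5 - 4*sqrt(2)*d^4 - 2*d^4 + 5*d^3 + 8*sqrt(2)*d^3 - 16*d^2 + 12*sqrt(2)*d^2 - 24*d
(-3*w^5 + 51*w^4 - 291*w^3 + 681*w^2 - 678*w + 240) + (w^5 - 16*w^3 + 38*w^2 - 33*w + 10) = -2*w^5 + 51*w^4 - 307*w^3 + 719*w^2 - 711*w + 250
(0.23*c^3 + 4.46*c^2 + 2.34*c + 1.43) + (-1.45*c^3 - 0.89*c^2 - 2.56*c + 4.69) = -1.22*c^3 + 3.57*c^2 - 0.22*c + 6.12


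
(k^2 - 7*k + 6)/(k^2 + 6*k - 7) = (k - 6)/(k + 7)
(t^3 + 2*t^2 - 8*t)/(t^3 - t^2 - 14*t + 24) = t/(t - 3)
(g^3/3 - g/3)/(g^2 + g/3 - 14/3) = (g^3 - g)/(3*g^2 + g - 14)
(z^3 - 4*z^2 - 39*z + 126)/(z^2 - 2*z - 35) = (z^2 + 3*z - 18)/(z + 5)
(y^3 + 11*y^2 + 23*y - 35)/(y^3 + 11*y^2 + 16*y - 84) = (y^2 + 4*y - 5)/(y^2 + 4*y - 12)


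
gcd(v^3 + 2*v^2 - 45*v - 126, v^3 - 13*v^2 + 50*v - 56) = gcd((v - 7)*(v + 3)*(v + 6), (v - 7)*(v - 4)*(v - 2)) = v - 7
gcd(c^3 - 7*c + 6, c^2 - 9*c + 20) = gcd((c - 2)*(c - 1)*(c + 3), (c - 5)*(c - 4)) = 1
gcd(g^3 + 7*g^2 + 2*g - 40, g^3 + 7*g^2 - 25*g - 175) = g + 5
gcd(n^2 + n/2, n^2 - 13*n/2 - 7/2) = n + 1/2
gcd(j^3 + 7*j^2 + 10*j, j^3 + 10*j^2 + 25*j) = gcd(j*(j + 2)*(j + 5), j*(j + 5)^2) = j^2 + 5*j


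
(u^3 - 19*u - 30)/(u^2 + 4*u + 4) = (u^2 - 2*u - 15)/(u + 2)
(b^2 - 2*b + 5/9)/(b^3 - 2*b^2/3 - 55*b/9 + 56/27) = 3*(3*b - 5)/(9*b^2 - 3*b - 56)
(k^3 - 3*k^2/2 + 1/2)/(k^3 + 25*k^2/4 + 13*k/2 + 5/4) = 2*(2*k^3 - 3*k^2 + 1)/(4*k^3 + 25*k^2 + 26*k + 5)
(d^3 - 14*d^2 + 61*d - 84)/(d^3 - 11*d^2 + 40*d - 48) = (d - 7)/(d - 4)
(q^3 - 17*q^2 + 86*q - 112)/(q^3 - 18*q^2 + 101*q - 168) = (q - 2)/(q - 3)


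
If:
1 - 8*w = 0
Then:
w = 1/8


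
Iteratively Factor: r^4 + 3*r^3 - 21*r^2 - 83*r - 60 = (r + 1)*(r^3 + 2*r^2 - 23*r - 60) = (r + 1)*(r + 4)*(r^2 - 2*r - 15) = (r + 1)*(r + 3)*(r + 4)*(r - 5)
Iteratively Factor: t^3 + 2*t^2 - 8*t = (t - 2)*(t^2 + 4*t) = t*(t - 2)*(t + 4)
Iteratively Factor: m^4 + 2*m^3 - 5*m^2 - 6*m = (m)*(m^3 + 2*m^2 - 5*m - 6) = m*(m + 3)*(m^2 - m - 2) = m*(m + 1)*(m + 3)*(m - 2)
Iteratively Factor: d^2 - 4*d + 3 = (d - 1)*(d - 3)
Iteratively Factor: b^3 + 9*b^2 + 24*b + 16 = (b + 4)*(b^2 + 5*b + 4) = (b + 4)^2*(b + 1)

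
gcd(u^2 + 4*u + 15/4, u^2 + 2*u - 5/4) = u + 5/2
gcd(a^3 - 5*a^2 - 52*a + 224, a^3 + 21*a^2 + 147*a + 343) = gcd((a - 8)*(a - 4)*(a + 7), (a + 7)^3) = a + 7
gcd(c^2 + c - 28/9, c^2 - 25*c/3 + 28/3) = c - 4/3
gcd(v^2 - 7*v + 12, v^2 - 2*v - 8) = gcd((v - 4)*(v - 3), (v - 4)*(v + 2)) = v - 4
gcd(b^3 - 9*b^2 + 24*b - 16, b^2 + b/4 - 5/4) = b - 1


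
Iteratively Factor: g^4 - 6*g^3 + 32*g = (g + 2)*(g^3 - 8*g^2 + 16*g) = g*(g + 2)*(g^2 - 8*g + 16) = g*(g - 4)*(g + 2)*(g - 4)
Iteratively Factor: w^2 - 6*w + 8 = (w - 2)*(w - 4)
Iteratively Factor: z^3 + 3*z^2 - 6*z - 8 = (z + 1)*(z^2 + 2*z - 8) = (z - 2)*(z + 1)*(z + 4)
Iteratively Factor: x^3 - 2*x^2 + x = (x - 1)*(x^2 - x) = (x - 1)^2*(x)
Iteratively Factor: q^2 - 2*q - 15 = (q - 5)*(q + 3)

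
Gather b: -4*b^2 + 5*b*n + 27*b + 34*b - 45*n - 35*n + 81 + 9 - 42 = -4*b^2 + b*(5*n + 61) - 80*n + 48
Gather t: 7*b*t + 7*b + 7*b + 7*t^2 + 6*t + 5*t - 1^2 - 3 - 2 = 14*b + 7*t^2 + t*(7*b + 11) - 6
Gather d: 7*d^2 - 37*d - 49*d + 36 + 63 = 7*d^2 - 86*d + 99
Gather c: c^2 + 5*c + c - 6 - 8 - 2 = c^2 + 6*c - 16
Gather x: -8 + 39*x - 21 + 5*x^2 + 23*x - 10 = 5*x^2 + 62*x - 39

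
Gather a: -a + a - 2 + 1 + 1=0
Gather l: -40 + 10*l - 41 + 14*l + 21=24*l - 60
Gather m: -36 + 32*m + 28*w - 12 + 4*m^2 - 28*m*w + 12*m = 4*m^2 + m*(44 - 28*w) + 28*w - 48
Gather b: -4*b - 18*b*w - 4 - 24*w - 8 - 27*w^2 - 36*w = b*(-18*w - 4) - 27*w^2 - 60*w - 12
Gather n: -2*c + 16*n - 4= -2*c + 16*n - 4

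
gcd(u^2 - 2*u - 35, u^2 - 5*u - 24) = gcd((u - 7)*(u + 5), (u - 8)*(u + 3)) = 1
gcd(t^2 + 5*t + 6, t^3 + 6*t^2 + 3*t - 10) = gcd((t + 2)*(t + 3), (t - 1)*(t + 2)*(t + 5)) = t + 2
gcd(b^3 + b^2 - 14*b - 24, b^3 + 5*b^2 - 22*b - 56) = b^2 - 2*b - 8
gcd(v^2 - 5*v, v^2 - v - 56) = 1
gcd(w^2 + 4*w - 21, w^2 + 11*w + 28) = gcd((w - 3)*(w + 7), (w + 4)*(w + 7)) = w + 7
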